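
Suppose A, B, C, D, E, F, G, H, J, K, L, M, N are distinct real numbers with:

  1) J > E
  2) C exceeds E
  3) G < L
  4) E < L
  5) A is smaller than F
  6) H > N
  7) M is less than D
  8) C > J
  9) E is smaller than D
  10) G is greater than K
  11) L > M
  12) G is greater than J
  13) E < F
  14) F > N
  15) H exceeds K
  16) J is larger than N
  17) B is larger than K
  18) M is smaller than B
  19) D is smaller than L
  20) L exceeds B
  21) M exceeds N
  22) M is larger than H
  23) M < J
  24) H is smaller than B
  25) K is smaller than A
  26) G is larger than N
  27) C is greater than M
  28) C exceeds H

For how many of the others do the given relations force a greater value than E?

Directly above E: J, C, D, F, L.
One step further: G (6 so far).
Nothing else is reachable above E; 6 in all.

6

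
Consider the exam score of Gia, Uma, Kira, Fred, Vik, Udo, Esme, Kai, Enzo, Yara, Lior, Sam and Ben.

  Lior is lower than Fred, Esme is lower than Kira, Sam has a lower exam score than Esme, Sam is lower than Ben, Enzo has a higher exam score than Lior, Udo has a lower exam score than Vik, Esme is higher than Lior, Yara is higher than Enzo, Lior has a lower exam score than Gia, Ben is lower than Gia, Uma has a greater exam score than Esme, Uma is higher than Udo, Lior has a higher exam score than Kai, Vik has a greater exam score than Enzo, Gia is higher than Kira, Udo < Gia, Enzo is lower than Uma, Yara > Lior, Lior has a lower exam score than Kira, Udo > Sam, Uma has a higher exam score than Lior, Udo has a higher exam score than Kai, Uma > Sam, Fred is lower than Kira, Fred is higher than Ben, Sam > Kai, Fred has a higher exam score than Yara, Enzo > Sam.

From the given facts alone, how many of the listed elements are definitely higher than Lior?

8

Directly above Lior: Esme, Enzo, Yara, Fred, Uma, Kira, Gia.
One step further: Vik (8 so far).
Nothing else is reachable above Lior; 8 in all.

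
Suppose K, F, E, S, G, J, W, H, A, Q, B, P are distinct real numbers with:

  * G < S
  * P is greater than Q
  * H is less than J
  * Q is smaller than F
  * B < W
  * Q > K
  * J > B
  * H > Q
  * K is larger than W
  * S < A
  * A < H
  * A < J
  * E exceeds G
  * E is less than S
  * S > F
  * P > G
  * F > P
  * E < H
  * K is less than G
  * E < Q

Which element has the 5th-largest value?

F

Chaining the given pairs: B < W < K < G < E < Q < P < F < S < A < H < J.
Counting 5 from the largest end gives F.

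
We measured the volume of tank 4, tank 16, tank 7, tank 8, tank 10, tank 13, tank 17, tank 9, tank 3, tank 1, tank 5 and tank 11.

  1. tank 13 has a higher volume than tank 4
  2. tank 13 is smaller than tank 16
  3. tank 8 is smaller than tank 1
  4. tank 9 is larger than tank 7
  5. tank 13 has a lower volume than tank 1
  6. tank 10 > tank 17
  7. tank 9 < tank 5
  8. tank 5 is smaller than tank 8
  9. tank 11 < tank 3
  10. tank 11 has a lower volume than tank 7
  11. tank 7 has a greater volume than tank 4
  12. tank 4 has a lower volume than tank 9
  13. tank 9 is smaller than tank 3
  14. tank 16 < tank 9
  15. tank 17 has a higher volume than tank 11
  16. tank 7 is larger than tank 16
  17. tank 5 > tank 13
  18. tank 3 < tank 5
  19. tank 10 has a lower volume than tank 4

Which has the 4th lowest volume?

Piecing the relations together gives one ordering: tank 11 < tank 17 < tank 10 < tank 4 < tank 13 < tank 16 < tank 7 < tank 9 < tank 3 < tank 5 < tank 8 < tank 1.
The 4th smallest is tank 4.

tank 4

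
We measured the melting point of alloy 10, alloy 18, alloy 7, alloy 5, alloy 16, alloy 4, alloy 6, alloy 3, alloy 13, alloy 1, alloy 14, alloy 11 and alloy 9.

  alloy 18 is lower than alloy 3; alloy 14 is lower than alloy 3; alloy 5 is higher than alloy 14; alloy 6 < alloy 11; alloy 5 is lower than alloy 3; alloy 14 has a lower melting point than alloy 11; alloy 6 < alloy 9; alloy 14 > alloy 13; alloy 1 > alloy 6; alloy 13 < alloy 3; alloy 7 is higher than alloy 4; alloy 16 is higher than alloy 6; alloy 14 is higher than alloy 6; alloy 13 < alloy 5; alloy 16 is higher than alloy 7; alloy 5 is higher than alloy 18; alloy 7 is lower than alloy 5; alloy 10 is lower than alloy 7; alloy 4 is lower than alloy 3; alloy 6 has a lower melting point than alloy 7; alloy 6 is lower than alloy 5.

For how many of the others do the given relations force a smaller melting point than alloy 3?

From alloy 3 the given relations immediately reach alloy 13, alloy 4, alloy 18, alloy 14, alloy 5.
From those, alloy 6, alloy 7 — 7 in total.
From those, alloy 10 — 8 in total.
No other element is forced below alloy 3 by the given relations, so the count is 8.

8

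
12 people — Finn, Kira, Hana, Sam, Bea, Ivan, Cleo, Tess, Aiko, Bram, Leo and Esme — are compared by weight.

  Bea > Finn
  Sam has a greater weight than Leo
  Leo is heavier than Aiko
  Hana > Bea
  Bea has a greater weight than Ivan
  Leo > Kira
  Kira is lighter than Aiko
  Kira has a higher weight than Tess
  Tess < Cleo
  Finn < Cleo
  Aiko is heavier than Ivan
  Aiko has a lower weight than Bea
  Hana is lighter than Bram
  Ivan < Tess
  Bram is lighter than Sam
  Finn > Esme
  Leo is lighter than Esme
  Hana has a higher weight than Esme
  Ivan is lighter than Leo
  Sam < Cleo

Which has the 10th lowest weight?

Bram

Chaining the given pairs: Ivan < Tess < Kira < Aiko < Leo < Esme < Finn < Bea < Hana < Bram < Sam < Cleo.
The 10th smallest is Bram.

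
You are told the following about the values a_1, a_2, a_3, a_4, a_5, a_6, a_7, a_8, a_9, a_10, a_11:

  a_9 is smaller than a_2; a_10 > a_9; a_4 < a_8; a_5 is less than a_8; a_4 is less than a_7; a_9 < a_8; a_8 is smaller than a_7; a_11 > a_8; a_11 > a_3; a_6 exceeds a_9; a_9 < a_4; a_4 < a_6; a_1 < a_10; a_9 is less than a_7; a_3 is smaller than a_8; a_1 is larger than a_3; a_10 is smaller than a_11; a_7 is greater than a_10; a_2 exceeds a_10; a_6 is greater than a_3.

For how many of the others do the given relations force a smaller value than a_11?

7

The elements the relations force below a_11 are a_3, a_9, a_5, a_1, a_10, a_4, a_8 — no chain reaches any other.
That is 7.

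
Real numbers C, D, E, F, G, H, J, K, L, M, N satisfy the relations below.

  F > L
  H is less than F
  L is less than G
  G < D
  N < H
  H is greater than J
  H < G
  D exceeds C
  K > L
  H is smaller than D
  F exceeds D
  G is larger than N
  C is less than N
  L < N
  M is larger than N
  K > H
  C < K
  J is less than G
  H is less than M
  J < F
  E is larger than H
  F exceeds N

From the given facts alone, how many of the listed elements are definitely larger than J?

7

From J the given relations immediately reach H, G, F.
From those, M, E, D, K — 7 in total.
No other element is forced above J by the given relations, so the count is 7.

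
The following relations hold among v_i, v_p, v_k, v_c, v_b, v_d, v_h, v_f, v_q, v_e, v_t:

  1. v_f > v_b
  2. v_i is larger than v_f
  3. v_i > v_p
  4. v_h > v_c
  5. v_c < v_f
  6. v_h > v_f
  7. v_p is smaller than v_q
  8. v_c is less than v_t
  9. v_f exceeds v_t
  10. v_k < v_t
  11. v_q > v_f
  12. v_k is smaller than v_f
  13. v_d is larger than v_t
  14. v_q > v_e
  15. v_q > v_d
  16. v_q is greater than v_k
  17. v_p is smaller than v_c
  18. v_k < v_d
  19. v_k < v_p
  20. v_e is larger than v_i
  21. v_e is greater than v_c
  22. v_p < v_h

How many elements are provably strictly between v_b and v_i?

Chaining upward from v_b reaches: v_f, v_h, v_e, v_q.
Chaining downward from v_i reaches: v_k, v_p, v_c, v_t, v_f.
Strictly between v_b and v_i are those in both lists: v_f — 1 element.

1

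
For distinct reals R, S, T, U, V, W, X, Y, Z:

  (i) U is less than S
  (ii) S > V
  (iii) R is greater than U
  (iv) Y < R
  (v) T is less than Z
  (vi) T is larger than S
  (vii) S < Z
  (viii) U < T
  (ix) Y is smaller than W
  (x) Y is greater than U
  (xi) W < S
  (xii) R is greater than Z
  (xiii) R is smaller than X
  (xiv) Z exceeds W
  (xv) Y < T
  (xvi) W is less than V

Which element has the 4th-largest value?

The consecutive relations fix a unique order: U < Y < W < V < S < T < Z < R < X.
Counting 4 from the largest end gives T.

T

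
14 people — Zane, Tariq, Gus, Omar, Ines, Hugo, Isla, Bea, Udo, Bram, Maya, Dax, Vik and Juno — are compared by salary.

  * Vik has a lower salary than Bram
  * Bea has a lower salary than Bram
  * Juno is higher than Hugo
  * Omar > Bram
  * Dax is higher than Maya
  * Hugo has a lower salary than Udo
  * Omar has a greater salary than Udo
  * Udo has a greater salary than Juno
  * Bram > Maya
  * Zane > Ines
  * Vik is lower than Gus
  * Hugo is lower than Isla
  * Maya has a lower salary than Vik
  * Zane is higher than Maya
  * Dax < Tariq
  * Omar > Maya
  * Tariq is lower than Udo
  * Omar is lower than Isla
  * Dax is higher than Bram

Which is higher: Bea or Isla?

Isla

Following the relations from Bea: Bea < Bram < Dax < Tariq < Udo < Omar < Isla.
So Bea < Isla; Isla is the higher of the two.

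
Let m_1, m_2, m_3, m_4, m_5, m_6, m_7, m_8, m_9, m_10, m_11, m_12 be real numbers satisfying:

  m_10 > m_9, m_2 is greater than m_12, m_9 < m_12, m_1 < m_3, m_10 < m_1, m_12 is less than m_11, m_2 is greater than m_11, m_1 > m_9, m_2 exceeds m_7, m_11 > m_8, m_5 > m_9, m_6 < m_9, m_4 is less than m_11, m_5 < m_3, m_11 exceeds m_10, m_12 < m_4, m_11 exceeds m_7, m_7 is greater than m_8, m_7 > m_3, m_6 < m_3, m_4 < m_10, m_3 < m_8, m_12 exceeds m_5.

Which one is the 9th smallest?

The consecutive relations fix a unique order: m_6 < m_9 < m_5 < m_12 < m_4 < m_10 < m_1 < m_3 < m_8 < m_7 < m_11 < m_2.
The 9th smallest is m_8.

m_8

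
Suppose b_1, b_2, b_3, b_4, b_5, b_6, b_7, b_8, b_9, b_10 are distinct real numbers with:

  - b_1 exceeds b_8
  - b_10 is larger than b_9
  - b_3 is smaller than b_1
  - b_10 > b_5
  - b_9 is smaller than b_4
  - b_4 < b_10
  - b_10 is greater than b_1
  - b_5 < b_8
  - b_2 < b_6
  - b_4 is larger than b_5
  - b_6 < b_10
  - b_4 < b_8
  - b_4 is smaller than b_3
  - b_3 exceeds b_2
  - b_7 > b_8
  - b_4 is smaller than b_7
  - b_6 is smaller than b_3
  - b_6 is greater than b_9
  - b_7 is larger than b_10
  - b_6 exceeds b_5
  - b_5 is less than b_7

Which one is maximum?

Chaining downward from b_7: directly below it, b_5, b_4, b_8, b_10; then b_9, b_6, b_1; then b_2, b_3.
That covers every other element, and nothing is given above b_7, so b_7 is the maximum.

b_7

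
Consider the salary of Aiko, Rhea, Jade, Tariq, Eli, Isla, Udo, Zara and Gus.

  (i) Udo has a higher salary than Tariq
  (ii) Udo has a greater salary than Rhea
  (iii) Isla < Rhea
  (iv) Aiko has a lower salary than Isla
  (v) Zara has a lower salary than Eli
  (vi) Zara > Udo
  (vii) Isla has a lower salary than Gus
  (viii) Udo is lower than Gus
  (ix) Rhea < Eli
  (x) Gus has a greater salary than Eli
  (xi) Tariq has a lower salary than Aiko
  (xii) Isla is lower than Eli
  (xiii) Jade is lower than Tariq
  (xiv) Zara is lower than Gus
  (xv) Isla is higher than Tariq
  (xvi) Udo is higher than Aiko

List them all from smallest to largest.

Each adjacent pair is fixed by a given relation: Jade < Tariq; Tariq < Aiko; Aiko < Isla; Isla < Rhea; Rhea < Udo; Udo < Zara; Zara < Eli; Eli < Gus. Chaining them end to end gives the full order.

Jade < Tariq < Aiko < Isla < Rhea < Udo < Zara < Eli < Gus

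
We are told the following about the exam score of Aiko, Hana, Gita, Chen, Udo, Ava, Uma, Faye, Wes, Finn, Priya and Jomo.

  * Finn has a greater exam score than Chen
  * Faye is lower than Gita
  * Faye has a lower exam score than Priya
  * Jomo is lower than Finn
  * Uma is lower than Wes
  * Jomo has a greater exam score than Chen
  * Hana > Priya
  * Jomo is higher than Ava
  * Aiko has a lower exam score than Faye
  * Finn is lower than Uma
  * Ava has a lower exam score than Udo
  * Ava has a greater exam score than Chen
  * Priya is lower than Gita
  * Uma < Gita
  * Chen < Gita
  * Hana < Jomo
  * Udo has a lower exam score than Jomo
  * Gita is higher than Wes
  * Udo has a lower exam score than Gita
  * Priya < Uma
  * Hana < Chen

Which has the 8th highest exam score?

Chen

The consecutive relations fix a unique order: Aiko < Faye < Priya < Hana < Chen < Ava < Udo < Jomo < Finn < Uma < Wes < Gita.
Counting 8 from the largest end gives Chen.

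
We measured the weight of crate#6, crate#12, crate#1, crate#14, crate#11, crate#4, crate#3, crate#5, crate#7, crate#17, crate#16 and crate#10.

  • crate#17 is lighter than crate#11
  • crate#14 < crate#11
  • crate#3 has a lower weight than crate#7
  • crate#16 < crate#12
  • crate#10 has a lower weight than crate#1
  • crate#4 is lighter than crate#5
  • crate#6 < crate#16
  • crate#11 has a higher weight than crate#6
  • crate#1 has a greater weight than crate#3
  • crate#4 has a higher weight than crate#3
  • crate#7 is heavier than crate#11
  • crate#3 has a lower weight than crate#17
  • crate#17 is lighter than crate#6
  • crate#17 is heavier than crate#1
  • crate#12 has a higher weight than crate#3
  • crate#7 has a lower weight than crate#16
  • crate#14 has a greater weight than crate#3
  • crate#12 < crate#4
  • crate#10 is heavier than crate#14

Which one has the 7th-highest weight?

crate#6

Piecing the relations together gives one ordering: crate#3 < crate#14 < crate#10 < crate#1 < crate#17 < crate#6 < crate#11 < crate#7 < crate#16 < crate#12 < crate#4 < crate#5.
Counting 7 from the largest end gives crate#6.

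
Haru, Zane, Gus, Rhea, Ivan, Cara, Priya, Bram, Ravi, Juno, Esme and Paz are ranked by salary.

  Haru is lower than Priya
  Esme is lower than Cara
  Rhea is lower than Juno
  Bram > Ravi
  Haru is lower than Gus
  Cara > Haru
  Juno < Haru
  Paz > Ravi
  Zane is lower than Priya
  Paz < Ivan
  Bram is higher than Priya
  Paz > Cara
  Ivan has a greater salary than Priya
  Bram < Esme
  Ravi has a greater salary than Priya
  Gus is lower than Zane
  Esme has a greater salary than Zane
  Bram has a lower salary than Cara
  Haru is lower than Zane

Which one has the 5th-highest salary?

Bram

Piecing the relations together gives one ordering: Rhea < Juno < Haru < Gus < Zane < Priya < Ravi < Bram < Esme < Cara < Paz < Ivan.
The 5th largest is Bram.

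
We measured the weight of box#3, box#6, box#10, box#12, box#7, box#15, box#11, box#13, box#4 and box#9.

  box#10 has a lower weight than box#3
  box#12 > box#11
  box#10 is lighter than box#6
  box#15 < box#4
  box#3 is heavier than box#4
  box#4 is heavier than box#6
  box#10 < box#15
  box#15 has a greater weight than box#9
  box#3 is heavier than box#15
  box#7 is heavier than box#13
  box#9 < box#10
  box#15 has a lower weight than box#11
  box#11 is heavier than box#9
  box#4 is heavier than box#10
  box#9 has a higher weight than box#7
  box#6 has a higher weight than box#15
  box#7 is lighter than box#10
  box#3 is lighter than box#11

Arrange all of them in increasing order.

box#13 < box#7 < box#9 < box#10 < box#15 < box#6 < box#4 < box#3 < box#11 < box#12

Nothing is placed below box#13, so it is least; from there box#13 < box#7; box#7 < box#9; box#9 < box#10; box#10 < box#15; box#15 < box#6; box#6 < box#4; box#4 < box#3; box#3 < box#11; box#11 < box#12, each given directly.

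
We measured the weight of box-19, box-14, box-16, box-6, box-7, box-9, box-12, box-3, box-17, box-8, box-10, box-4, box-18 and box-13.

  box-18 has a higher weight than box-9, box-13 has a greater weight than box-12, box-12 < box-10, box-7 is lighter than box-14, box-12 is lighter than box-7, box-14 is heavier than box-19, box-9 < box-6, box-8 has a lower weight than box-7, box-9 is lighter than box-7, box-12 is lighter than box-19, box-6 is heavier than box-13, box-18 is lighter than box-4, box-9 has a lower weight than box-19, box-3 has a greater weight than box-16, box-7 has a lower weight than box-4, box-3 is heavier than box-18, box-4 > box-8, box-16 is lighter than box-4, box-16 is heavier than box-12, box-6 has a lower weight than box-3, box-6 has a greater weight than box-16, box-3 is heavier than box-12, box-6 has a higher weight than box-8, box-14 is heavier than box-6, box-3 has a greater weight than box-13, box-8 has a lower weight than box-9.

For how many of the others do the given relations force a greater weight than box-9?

The elements the relations force above box-9 are box-7, box-18, box-6, box-19, box-3, box-14, box-4 — no chain reaches any other.
That is 7.

7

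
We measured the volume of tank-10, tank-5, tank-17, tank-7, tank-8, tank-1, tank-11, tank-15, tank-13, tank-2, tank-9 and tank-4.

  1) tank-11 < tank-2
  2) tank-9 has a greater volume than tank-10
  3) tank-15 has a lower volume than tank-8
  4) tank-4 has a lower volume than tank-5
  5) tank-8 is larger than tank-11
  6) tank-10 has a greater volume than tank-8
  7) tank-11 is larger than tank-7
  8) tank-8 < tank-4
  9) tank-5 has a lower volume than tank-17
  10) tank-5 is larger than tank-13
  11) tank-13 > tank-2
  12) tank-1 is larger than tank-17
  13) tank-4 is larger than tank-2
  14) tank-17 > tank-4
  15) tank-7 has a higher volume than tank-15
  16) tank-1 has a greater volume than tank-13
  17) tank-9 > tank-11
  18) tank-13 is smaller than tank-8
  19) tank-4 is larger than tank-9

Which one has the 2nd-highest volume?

Chaining the given pairs: tank-15 < tank-7 < tank-11 < tank-2 < tank-13 < tank-8 < tank-10 < tank-9 < tank-4 < tank-5 < tank-17 < tank-1.
Counting 2 from the largest end gives tank-17.

tank-17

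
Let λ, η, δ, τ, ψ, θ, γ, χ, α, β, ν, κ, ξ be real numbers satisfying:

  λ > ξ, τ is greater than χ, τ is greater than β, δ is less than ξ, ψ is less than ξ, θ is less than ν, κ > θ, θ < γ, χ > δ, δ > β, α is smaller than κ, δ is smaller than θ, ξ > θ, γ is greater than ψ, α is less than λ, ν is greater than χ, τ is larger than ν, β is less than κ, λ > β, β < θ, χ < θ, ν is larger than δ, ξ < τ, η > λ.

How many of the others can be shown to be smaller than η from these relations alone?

8

From η the given relations immediately reach λ.
From those, β, α, ξ — 4 in total.
From those, ψ, δ, θ — 7 in total.
From those, χ — 8 in total.
Nothing else is reachable below η; 8 in all.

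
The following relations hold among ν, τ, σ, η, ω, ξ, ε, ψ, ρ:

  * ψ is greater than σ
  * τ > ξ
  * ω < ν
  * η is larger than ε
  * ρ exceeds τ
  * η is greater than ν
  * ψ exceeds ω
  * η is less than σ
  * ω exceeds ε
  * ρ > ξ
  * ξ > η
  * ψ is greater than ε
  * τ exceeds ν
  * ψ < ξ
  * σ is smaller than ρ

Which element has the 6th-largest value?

η

The consecutive relations fix a unique order: ε < ω < ν < η < σ < ψ < ξ < τ < ρ.
The 6th largest is η.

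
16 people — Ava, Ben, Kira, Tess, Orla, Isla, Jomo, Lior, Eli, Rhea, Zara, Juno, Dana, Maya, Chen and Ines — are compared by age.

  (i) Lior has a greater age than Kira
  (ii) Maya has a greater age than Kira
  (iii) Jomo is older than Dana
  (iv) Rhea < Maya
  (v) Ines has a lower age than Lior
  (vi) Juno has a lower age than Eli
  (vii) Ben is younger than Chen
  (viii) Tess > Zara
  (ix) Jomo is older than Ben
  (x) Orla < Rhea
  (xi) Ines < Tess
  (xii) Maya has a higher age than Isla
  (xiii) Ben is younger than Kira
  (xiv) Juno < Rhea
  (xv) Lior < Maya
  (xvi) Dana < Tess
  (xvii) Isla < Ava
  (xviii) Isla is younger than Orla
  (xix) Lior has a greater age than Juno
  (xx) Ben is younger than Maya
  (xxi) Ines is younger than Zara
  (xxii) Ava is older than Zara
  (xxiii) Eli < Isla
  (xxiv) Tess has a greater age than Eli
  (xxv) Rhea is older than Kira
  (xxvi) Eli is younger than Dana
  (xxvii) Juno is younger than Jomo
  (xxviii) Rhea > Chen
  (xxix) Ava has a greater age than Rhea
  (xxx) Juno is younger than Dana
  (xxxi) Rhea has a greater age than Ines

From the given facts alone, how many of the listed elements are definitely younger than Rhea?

8

From Rhea the given relations immediately reach Juno, Ines, Orla, Kira, Chen.
From those, Ben, Isla — 7 in total.
From those, Eli — 8 in total.
No other element is forced below Rhea by the given relations, so the count is 8.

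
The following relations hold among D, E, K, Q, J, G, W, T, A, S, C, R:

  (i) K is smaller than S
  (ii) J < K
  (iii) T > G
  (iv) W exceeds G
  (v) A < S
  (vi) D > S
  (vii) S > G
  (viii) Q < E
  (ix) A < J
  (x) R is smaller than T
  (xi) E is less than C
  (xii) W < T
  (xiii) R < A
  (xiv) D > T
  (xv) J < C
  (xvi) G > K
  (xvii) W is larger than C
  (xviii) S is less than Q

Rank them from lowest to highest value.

R < A < J < K < G < S < Q < E < C < W < T < D

Each adjacent pair is fixed by a given relation: R < A; A < J; J < K; K < G; G < S; S < Q; Q < E; E < C; C < W; W < T; T < D. Chaining them end to end gives the full order.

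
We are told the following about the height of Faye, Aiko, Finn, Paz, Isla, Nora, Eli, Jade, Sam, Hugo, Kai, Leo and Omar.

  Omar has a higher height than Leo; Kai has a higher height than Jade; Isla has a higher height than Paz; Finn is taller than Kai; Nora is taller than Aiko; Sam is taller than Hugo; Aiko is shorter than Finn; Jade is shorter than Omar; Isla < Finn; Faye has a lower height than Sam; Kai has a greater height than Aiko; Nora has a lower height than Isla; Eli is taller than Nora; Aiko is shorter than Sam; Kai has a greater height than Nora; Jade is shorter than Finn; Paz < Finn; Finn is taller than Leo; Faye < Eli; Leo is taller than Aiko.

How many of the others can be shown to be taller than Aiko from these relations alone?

8

From Aiko the given relations immediately reach Nora, Leo, Sam, Kai, Finn.
From those, Omar, Eli, Isla — 8 in total.
No other element is forced above Aiko by the given relations, so the count is 8.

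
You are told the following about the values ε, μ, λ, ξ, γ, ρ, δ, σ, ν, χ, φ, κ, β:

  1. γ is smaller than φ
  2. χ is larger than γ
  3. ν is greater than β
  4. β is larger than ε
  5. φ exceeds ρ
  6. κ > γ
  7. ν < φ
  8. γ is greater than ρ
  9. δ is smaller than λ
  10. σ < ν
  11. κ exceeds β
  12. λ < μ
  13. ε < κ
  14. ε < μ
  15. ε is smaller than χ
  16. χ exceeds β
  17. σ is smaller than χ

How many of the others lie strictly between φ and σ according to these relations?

1

The relations place σ below φ. An element lies strictly between them when it is forced above σ and also forced below φ.
Above σ: {ν, χ}. Below φ: {ε, β, ρ, γ, ν}.
Intersection: {ν} — 1.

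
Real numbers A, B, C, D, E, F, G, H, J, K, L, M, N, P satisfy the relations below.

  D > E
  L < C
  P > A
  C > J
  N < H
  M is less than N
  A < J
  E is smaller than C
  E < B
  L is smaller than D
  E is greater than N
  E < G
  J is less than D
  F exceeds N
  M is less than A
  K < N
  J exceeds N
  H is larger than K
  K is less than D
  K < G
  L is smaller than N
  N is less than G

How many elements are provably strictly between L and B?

Chaining upward from L reaches: N, E, J, H, C, F, D, G.
Chaining downward from B reaches: K, M, N, E.
Strictly between L and B are those in both lists: N, E — 2 elements.

2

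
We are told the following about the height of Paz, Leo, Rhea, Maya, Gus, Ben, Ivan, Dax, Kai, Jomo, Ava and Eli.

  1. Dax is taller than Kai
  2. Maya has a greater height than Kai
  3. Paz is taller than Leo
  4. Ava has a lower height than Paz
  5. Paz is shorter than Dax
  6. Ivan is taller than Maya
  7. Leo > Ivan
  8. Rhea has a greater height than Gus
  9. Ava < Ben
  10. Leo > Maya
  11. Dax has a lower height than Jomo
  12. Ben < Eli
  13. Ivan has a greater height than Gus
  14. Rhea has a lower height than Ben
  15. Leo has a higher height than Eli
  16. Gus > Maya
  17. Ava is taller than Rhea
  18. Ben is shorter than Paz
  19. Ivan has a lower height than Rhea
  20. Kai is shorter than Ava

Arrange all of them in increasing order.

Nothing is placed below Kai, so it is least; from there Kai < Maya; Maya < Gus; Gus < Ivan; Ivan < Rhea; Rhea < Ava; Ava < Ben; Ben < Eli; Eli < Leo; Leo < Paz; Paz < Dax; Dax < Jomo, each given directly.

Kai < Maya < Gus < Ivan < Rhea < Ava < Ben < Eli < Leo < Paz < Dax < Jomo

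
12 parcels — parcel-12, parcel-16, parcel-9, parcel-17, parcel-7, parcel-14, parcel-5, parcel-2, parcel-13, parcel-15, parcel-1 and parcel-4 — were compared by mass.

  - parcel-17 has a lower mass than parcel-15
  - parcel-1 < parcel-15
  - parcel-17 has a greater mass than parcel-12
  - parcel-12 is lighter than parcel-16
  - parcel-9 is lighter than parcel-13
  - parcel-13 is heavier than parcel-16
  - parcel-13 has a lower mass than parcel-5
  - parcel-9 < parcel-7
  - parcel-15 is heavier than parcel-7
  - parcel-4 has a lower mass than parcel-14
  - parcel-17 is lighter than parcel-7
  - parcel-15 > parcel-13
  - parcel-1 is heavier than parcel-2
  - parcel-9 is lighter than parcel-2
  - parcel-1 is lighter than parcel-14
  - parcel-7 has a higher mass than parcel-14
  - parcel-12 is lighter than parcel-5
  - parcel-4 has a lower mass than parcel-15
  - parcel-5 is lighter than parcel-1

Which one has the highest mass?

parcel-15

Chaining downward from parcel-15: directly below it, parcel-17, parcel-13, parcel-1, parcel-4, parcel-7; then parcel-12, parcel-9, parcel-2, parcel-16, parcel-5, parcel-14.
That covers every other element, and nothing is given above parcel-15, so parcel-15 is the highest mass.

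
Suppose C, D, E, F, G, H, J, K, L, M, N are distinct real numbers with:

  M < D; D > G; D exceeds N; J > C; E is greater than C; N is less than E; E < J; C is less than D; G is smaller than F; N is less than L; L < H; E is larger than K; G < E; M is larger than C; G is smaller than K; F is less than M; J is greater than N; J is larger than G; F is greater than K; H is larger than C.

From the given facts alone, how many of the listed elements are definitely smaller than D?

The elements the relations force below D are N, C, G, K, F, M — no chain reaches any other.
That is 6.

6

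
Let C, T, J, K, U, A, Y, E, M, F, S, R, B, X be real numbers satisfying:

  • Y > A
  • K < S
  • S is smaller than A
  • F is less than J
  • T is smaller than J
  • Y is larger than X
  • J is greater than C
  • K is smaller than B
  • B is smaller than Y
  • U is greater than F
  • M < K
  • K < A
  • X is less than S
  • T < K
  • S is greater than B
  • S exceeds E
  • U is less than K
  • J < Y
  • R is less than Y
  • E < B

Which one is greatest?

Chaining downward from Y: directly below it, R, J, X, B, A; then T, F, E, C, K, S; then M, U.
That covers every other element, and nothing is given above Y, so Y is the greatest.

Y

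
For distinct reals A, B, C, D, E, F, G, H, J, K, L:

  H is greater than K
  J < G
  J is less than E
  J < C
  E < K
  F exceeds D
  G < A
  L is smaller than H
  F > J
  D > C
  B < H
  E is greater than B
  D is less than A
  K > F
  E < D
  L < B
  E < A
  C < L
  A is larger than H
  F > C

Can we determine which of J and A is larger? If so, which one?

Chaining the given relations: J < C < L < B < E < D < F < K < H < A.
So A is larger.

A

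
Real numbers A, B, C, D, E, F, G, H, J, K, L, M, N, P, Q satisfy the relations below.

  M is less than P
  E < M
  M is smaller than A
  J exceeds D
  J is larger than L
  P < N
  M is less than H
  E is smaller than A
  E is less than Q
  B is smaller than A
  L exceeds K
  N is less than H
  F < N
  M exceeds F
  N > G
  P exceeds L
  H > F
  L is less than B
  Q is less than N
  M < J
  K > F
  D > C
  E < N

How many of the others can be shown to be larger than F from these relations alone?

9

From F the given relations immediately reach M, K, N, H.
From those, L, P, J, A — 8 in total.
From those, B — 9 in total.
Nothing else is reachable above F; 9 in all.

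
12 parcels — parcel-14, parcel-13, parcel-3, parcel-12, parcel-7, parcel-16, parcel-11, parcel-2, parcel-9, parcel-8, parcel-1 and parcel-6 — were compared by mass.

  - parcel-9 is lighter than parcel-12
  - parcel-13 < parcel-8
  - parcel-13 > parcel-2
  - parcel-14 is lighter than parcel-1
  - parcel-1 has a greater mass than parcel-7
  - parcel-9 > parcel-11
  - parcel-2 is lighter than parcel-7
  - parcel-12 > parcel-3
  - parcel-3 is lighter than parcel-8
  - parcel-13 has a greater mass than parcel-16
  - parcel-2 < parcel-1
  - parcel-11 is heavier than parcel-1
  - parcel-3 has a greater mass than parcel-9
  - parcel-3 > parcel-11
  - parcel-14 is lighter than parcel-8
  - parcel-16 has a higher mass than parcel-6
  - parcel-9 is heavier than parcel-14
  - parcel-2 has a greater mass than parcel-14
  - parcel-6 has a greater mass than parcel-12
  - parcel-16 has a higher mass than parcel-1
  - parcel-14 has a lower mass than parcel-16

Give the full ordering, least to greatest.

parcel-14 < parcel-2 < parcel-7 < parcel-1 < parcel-11 < parcel-9 < parcel-3 < parcel-12 < parcel-6 < parcel-16 < parcel-13 < parcel-8

Nothing is placed below parcel-14, so it is least; from there parcel-14 < parcel-2; parcel-2 < parcel-7; parcel-7 < parcel-1; parcel-1 < parcel-11; parcel-11 < parcel-9; parcel-9 < parcel-3; parcel-3 < parcel-12; parcel-12 < parcel-6; parcel-6 < parcel-16; parcel-16 < parcel-13; parcel-13 < parcel-8, each given directly.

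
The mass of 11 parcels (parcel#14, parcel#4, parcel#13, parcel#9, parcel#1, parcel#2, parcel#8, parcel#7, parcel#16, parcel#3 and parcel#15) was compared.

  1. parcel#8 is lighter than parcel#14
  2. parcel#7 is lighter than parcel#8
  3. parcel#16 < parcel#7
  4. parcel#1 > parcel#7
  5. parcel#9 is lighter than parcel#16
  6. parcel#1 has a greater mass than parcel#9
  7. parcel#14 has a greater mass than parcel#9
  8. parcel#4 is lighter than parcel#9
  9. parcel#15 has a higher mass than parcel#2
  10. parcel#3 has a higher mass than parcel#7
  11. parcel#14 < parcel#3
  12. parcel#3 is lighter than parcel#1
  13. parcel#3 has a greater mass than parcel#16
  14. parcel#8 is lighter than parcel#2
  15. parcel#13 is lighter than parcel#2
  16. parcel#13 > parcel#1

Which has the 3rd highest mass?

Chaining the given pairs: parcel#4 < parcel#9 < parcel#16 < parcel#7 < parcel#8 < parcel#14 < parcel#3 < parcel#1 < parcel#13 < parcel#2 < parcel#15.
The 3rd largest is parcel#13.

parcel#13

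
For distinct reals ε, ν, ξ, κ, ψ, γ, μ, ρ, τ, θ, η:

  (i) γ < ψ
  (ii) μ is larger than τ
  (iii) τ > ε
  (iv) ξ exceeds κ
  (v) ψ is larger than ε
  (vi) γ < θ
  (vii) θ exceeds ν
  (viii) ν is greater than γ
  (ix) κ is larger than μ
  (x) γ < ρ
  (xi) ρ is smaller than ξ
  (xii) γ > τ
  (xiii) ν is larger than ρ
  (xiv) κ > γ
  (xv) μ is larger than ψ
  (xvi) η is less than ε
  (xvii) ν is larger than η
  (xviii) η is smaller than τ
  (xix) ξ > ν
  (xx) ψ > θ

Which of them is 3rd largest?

Chaining the given pairs: η < ε < τ < γ < ρ < ν < θ < ψ < μ < κ < ξ.
The 3rd largest is μ.

μ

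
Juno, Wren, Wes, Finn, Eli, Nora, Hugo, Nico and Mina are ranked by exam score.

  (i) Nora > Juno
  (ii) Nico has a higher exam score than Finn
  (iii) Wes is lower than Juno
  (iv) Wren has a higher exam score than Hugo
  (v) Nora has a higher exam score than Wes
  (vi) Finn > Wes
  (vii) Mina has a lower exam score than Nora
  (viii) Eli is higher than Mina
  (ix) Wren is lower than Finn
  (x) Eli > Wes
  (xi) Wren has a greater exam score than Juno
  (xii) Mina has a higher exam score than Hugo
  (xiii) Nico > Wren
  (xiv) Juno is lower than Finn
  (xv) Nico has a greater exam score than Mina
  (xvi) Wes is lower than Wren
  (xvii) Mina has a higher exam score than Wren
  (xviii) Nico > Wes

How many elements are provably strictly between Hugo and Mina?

Chaining upward from Hugo reaches: Wren, Nora, Eli, Finn, Nico.
Chaining downward from Mina reaches: Wes, Juno, Wren.
Strictly between Hugo and Mina are those in both lists: Wren — 1 element.

1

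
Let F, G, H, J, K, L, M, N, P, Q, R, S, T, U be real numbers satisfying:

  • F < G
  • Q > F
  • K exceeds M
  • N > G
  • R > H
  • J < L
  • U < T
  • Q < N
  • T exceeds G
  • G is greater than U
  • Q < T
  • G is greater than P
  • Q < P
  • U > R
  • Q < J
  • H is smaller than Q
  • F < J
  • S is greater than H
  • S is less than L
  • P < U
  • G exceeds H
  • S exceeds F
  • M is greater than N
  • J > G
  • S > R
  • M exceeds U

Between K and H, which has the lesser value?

H < Q and Q < P give H < P.
With P < G: H < Q < P < G.
With G < N: H < Q < P < G < N.
Then N < M extends the chain to M.
Then M < K extends the chain to K.
So H < K; H is the smaller of the two.

H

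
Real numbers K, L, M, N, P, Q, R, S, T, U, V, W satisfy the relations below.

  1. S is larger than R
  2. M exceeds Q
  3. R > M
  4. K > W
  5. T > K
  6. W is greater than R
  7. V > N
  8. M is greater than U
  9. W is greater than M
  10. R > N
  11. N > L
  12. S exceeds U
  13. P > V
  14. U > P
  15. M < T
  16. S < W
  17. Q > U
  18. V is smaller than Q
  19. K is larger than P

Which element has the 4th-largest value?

S

The consecutive relations fix a unique order: L < N < V < P < U < Q < M < R < S < W < K < T.
The 4th largest is S.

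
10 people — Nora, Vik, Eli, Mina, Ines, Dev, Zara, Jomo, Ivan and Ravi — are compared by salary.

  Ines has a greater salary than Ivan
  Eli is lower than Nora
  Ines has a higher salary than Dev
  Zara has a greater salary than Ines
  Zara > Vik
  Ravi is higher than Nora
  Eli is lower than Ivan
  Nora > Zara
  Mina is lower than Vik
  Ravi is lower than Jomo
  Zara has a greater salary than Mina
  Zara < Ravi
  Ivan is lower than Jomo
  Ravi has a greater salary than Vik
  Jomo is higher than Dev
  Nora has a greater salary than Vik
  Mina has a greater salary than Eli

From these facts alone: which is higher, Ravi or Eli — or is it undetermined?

Ravi

Eli < Ivan and Ivan < Ines give Eli < Ines.
With Ines < Zara: Eli < Ivan < Ines < Zara.
Then Zara < Nora extends the chain to Nora.
With Nora < Ravi: Eli < Ivan < Ines < Zara < Nora < Ravi.
So Ravi is higher.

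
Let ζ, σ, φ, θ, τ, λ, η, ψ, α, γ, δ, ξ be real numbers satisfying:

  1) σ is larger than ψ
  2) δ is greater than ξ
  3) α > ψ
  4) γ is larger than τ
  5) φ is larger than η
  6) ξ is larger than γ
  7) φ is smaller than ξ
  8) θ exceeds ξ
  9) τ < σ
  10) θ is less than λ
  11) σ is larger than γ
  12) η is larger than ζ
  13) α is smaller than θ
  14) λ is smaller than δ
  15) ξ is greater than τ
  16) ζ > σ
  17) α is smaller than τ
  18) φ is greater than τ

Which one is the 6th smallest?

ζ

The consecutive relations fix a unique order: ψ < α < τ < γ < σ < ζ < η < φ < ξ < θ < λ < δ.
The 6th smallest is ζ.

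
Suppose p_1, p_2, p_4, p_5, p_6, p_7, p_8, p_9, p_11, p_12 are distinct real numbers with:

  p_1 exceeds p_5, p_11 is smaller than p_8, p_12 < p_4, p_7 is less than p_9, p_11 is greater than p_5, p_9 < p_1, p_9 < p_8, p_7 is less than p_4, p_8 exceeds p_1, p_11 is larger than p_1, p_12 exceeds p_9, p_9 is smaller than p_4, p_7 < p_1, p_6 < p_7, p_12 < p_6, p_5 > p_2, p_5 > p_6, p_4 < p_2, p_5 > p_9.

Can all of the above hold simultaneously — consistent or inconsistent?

inconsistent

Chaining the given relations yields p_9 < p_12 < p_6 < p_7, so p_9 < p_7. But one relation states p_7 < p_9. These cannot both hold.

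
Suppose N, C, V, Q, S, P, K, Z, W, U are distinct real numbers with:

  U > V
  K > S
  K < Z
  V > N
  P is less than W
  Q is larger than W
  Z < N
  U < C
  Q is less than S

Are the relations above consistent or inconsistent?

The single ordering P < W < Q < S < K < Z < N < V < U < C satisfies every listed relation, so no contradiction arises.

consistent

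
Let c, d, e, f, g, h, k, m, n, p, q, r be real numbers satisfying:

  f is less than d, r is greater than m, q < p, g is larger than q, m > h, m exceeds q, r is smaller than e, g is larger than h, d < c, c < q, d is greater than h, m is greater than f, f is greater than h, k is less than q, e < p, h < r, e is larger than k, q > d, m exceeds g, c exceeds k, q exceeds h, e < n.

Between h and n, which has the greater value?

h < f < d < c < q < g < m < r < e < n, by transitivity through f, d, c, q, g, m, r, e.
So h < n; n is the larger of the two.

n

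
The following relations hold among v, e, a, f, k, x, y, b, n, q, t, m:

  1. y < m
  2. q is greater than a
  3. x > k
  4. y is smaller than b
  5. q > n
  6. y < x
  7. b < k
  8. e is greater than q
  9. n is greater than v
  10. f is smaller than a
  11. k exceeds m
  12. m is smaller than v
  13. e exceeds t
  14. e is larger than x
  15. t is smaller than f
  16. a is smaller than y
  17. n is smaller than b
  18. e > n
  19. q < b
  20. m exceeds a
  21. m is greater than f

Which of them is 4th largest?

Piecing the relations together gives one ordering: t < f < a < y < m < v < n < q < b < k < x < e.
Counting 4 from the largest end gives b.

b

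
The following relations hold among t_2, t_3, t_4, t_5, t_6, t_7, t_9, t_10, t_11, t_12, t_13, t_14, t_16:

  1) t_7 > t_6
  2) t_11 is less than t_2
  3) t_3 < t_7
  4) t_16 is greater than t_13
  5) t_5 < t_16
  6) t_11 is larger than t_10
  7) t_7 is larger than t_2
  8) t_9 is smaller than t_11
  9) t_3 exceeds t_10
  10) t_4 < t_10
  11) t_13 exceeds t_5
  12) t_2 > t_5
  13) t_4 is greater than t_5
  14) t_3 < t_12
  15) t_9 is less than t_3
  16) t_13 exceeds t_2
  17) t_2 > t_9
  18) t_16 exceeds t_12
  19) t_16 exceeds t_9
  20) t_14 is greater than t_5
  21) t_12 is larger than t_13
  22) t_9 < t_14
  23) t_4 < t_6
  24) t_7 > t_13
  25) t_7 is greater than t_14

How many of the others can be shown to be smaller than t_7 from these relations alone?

10

From t_7 the given relations immediately reach t_2, t_13, t_3, t_14, t_6.
From those, t_9, t_5, t_4, t_10, t_11 — 10 in total.
Nothing else is reachable below t_7; 10 in all.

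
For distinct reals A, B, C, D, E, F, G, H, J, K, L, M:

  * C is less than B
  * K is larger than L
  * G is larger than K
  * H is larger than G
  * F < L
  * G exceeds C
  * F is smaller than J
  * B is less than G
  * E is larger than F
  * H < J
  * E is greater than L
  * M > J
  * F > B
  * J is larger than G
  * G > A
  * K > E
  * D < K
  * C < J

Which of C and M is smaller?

C

C < B < F < L < K < G < H < J < M, by transitivity through B, F, L, K, G, H, J.
So C < M; C is the smaller of the two.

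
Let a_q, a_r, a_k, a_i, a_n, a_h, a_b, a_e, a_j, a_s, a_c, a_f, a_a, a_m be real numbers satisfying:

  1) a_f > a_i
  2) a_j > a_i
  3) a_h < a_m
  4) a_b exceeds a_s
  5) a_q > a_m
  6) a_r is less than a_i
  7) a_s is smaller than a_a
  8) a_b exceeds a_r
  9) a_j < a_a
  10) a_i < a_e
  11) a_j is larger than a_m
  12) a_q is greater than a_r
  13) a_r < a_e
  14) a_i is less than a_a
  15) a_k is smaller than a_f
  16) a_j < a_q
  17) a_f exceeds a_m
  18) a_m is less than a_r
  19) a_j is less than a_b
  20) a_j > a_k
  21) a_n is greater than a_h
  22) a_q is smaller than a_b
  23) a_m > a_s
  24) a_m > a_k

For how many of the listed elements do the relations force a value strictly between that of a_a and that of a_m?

Chaining upward from a_m reaches: a_r, a_i, a_j, a_q, a_f, a_e, a_b.
Chaining downward from a_a reaches: a_h, a_k, a_s, a_r, a_i, a_j.
Strictly between a_m and a_a are those in both lists: a_r, a_i, a_j — 3 elements.

3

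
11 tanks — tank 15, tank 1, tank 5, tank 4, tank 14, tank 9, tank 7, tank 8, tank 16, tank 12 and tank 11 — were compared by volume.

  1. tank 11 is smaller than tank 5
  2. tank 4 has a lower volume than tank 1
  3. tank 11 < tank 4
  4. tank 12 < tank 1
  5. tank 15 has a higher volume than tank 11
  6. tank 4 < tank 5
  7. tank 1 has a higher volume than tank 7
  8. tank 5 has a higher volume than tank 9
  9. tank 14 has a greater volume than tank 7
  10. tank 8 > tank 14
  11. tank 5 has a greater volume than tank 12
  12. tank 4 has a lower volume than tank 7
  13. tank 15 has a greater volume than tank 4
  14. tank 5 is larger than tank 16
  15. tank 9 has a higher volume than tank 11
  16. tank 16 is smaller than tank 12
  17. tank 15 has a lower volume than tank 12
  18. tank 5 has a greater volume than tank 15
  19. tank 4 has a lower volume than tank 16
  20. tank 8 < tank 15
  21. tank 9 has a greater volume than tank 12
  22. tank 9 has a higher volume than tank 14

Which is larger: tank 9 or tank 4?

tank 4 < tank 7 and tank 7 < tank 14 give tank 4 < tank 14.
With tank 14 < tank 8: tank 4 < tank 7 < tank 14 < tank 8.
Then tank 8 < tank 15 extends the chain to tank 15.
Then tank 15 < tank 12 extends the chain to tank 12.
Then tank 12 < tank 9 extends the chain to tank 9.
So tank 4 < tank 9; tank 9 is the larger of the two.

tank 9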